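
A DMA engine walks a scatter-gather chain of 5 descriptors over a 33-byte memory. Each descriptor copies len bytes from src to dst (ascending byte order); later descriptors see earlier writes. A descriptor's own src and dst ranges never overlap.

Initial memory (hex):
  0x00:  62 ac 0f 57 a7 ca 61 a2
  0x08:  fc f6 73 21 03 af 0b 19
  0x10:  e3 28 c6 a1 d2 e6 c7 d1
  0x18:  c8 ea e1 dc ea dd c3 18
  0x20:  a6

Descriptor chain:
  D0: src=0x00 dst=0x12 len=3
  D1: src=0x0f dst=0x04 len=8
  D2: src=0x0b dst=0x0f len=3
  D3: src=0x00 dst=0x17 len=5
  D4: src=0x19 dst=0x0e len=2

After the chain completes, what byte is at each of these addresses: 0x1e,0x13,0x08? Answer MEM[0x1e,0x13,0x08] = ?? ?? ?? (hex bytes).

#0 dst[0x12+3] := {0x62,0xac,0x0f}
#1 dst[0x04+8] := {0x19,0xe3,0x28,0x62,0xac,0x0f,0xe6,0xc7}
#2 dst[0x0f+3] := {0xc7,0x03,0xaf}
#3 dst[0x17+5] := {0x62,0xac,0x0f,0x57,0x19}
#4 dst[0x0e+2] := {0x0f,0x57}
query mem[0x1e]=0xc3, mem[0x13]=0xac, mem[0x08]=0xac

MEM[0x1e,0x13,0x08] = c3 ac ac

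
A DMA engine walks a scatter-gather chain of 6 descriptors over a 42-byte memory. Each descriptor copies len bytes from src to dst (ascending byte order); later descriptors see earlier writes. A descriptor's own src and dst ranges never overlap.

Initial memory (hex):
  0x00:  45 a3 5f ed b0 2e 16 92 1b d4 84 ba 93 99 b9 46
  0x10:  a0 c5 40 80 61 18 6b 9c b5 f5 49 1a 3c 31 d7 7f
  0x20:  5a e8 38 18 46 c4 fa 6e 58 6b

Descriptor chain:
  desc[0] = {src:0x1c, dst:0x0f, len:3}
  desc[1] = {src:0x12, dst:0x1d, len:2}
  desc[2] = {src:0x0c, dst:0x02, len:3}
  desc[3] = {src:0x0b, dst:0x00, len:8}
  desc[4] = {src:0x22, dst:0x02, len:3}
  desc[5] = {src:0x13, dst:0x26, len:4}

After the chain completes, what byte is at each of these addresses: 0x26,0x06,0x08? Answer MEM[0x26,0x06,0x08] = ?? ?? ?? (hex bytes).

  after D0: wrote 3B at 0x0f = 3c31d7
  after D1: wrote 2B at 0x1d = 4080
  after D2: wrote 3B at 0x02 = 9399b9
  after D3: wrote 8B at 0x00 = ba9399b93c31d740
  after D4: wrote 3B at 0x02 = 381846
  after D5: wrote 4B at 0x26 = 8061186b
query mem[0x26]=0x80, mem[0x06]=0xd7, mem[0x08]=0x1b

MEM[0x26,0x06,0x08] = 80 d7 1b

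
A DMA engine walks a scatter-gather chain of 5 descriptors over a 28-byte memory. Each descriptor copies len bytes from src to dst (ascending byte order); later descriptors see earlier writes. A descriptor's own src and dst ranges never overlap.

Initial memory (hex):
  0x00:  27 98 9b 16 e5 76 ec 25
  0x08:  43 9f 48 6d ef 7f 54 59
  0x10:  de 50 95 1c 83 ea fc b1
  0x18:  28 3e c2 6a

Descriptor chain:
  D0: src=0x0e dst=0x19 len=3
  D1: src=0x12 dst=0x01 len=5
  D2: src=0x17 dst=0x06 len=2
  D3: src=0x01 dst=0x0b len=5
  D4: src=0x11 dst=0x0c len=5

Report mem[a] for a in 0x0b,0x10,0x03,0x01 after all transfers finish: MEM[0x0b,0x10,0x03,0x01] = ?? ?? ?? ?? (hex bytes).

MEM[0x0b,0x10,0x03,0x01] = 95 ea 83 95

D0: mem[0x19..0x1b] <- [54 59 de]
D1: mem[0x01..0x05] <- [95 1c 83 ea fc]
D2: mem[0x06..0x07] <- [b1 28]
D3: mem[0x0b..0x0f] <- [95 1c 83 ea fc]
D4: mem[0x0c..0x10] <- [50 95 1c 83 ea]
query mem[0x0b]=0x95, mem[0x10]=0xea, mem[0x03]=0x83, mem[0x01]=0x95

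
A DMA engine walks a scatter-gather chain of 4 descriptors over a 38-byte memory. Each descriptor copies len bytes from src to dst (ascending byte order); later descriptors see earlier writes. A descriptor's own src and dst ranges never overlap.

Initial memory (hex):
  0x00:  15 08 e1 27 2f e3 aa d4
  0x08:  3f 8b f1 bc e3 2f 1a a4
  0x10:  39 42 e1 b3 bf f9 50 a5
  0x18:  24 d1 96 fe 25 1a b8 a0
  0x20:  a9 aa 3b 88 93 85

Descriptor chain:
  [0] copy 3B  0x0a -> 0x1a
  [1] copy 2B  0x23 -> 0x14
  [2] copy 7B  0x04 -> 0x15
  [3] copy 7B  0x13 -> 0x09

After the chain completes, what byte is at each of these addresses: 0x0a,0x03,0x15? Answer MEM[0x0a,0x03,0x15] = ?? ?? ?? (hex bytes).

  after D0: wrote 3B at 0x1a = f1bce3
  after D1: wrote 2B at 0x14 = 8893
  after D2: wrote 7B at 0x15 = 2fe3aad43f8bf1
  after D3: wrote 7B at 0x09 = b3882fe3aad43f
query mem[0x0a]=0x88, mem[0x03]=0x27, mem[0x15]=0x2f

MEM[0x0a,0x03,0x15] = 88 27 2f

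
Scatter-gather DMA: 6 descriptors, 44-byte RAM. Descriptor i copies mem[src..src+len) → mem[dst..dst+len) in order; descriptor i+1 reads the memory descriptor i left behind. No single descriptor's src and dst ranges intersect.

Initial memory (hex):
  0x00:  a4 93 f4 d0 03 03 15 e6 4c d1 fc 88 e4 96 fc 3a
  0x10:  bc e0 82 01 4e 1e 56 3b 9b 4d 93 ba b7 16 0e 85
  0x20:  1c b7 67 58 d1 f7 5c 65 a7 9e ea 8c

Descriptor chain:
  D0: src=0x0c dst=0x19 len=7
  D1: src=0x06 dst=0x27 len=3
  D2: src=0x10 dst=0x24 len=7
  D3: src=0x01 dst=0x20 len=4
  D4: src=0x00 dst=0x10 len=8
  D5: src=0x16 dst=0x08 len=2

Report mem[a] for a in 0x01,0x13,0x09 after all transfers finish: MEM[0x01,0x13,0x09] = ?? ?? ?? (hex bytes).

MEM[0x01,0x13,0x09] = 93 d0 e6

#0 dst[0x19+7] := {0xe4,0x96,0xfc,0x3a,0xbc,0xe0,0x82}
#1 dst[0x27+3] := {0x15,0xe6,0x4c}
#2 dst[0x24+7] := {0xbc,0xe0,0x82,0x01,0x4e,0x1e,0x56}
#3 dst[0x20+4] := {0x93,0xf4,0xd0,0x03}
#4 dst[0x10+8] := {0xa4,0x93,0xf4,0xd0,0x03,0x03,0x15,0xe6}
#5 dst[0x08+2] := {0x15,0xe6}
query mem[0x01]=0x93, mem[0x13]=0xd0, mem[0x09]=0xe6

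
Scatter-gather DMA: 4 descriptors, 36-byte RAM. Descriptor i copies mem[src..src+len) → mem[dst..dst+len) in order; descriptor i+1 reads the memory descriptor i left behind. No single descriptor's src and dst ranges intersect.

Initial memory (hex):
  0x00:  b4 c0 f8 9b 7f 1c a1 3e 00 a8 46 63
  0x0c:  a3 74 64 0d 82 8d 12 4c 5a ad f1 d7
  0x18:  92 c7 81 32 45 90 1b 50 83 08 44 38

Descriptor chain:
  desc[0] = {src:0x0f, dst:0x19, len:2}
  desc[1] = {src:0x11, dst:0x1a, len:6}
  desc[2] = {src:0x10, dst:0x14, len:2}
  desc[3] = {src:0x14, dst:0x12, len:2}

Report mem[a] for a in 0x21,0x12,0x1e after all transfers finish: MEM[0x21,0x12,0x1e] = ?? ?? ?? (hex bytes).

[0] 0x0f->0x19 len=2 : 0d 82
[1] 0x11->0x1a len=6 : 8d 12 4c 5a ad f1
[2] 0x10->0x14 len=2 : 82 8d
[3] 0x14->0x12 len=2 : 82 8d
query mem[0x21]=0x08, mem[0x12]=0x82, mem[0x1e]=0xad

MEM[0x21,0x12,0x1e] = 08 82 ad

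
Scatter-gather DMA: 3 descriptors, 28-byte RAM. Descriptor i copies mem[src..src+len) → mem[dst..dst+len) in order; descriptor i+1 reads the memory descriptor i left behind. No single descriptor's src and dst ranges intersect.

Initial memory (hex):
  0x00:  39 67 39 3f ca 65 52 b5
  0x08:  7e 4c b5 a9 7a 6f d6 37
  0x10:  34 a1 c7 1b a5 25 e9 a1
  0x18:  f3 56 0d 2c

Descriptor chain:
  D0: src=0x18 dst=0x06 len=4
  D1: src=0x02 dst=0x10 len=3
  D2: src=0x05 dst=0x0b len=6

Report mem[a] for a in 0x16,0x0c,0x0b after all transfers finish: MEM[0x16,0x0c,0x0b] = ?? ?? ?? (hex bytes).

#0 dst[0x06+4] := {0xf3,0x56,0x0d,0x2c}
#1 dst[0x10+3] := {0x39,0x3f,0xca}
#2 dst[0x0b+6] := {0x65,0xf3,0x56,0x0d,0x2c,0xb5}
query mem[0x16]=0xe9, mem[0x0c]=0xf3, mem[0x0b]=0x65

MEM[0x16,0x0c,0x0b] = e9 f3 65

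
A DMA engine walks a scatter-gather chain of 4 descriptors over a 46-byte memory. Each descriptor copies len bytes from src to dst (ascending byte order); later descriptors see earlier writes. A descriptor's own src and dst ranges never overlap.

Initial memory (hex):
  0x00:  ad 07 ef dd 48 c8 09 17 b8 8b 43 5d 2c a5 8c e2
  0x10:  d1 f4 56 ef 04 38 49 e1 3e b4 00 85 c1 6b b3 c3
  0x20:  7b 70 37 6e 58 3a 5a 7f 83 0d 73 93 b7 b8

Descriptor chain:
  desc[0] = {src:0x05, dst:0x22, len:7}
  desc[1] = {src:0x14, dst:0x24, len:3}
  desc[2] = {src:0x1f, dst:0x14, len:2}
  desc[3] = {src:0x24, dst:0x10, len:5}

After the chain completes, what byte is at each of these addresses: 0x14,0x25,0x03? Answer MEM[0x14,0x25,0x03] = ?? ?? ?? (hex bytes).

MEM[0x14,0x25,0x03] = 5d 38 dd

#0 dst[0x22+7] := {0xc8,0x09,0x17,0xb8,0x8b,0x43,0x5d}
#1 dst[0x24+3] := {0x04,0x38,0x49}
#2 dst[0x14+2] := {0xc3,0x7b}
#3 dst[0x10+5] := {0x04,0x38,0x49,0x43,0x5d}
query mem[0x14]=0x5d, mem[0x25]=0x38, mem[0x03]=0xdd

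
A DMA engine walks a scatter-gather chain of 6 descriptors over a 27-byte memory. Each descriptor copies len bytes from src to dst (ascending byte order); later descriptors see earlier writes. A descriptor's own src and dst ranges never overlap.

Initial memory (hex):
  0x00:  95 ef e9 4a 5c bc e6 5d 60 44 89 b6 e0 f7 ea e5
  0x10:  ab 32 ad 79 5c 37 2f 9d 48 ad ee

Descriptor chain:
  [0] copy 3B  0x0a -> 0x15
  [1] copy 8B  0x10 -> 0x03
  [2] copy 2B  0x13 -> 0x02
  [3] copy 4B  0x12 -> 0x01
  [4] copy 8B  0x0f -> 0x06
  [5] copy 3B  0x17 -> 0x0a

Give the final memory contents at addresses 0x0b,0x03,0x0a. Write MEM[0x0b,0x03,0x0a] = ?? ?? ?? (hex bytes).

MEM[0x0b,0x03,0x0a] = 48 5c e0

D0: mem[0x15..0x17] <- [89 b6 e0]
D1: mem[0x03..0x0a] <- [ab 32 ad 79 5c 89 b6 e0]
D2: mem[0x02..0x03] <- [79 5c]
D3: mem[0x01..0x04] <- [ad 79 5c 89]
D4: mem[0x06..0x0d] <- [e5 ab 32 ad 79 5c 89 b6]
D5: mem[0x0a..0x0c] <- [e0 48 ad]
query mem[0x0b]=0x48, mem[0x03]=0x5c, mem[0x0a]=0xe0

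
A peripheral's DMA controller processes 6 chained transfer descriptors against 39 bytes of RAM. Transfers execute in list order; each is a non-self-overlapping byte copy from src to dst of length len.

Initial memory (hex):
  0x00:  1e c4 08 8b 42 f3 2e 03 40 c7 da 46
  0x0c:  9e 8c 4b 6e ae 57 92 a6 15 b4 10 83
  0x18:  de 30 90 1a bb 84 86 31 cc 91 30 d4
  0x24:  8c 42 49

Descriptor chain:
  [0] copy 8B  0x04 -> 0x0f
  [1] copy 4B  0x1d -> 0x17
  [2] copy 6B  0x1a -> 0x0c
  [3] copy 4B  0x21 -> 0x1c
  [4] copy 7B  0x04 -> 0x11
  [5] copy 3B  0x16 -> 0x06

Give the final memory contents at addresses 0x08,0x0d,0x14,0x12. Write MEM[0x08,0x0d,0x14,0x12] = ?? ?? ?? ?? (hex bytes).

  after D0: wrote 8B at 0x0f = 42f32e0340c7da46
  after D1: wrote 4B at 0x17 = 848631cc
  after D2: wrote 6B at 0x0c = cc1abb848631
  after D3: wrote 4B at 0x1c = 9130d48c
  after D4: wrote 7B at 0x11 = 42f32e0340c7da
  after D5: wrote 3B at 0x06 = c7da86
query mem[0x08]=0x86, mem[0x0d]=0x1a, mem[0x14]=0x03, mem[0x12]=0xf3

MEM[0x08,0x0d,0x14,0x12] = 86 1a 03 f3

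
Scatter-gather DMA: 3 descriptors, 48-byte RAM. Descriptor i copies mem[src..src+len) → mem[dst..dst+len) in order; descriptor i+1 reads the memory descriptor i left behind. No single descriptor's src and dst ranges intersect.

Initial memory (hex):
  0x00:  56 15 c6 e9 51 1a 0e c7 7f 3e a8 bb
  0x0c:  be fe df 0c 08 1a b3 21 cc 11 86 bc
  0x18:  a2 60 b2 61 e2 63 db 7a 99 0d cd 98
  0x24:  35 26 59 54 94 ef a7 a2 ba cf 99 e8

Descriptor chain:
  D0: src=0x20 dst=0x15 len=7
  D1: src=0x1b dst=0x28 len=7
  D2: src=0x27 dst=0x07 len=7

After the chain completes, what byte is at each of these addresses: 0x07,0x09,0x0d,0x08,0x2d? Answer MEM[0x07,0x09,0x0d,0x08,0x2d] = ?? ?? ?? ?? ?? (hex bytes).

#0 dst[0x15+7] := {0x99,0x0d,0xcd,0x98,0x35,0x26,0x59}
#1 dst[0x28+7] := {0x59,0xe2,0x63,0xdb,0x7a,0x99,0x0d}
#2 dst[0x07+7] := {0x54,0x59,0xe2,0x63,0xdb,0x7a,0x99}
query mem[0x07]=0x54, mem[0x09]=0xe2, mem[0x0d]=0x99, mem[0x08]=0x59, mem[0x2d]=0x99

MEM[0x07,0x09,0x0d,0x08,0x2d] = 54 e2 99 59 99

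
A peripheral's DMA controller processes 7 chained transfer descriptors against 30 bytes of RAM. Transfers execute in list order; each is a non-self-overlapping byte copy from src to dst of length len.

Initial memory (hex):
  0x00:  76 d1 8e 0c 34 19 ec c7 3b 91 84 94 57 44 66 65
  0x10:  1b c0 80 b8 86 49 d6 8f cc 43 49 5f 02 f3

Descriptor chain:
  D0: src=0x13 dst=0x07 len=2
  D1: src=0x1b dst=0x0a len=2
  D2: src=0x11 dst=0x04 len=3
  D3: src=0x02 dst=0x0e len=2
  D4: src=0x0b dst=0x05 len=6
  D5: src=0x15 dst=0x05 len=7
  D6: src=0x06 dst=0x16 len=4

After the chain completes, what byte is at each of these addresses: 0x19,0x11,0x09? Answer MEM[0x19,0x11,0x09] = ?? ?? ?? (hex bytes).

#0 dst[0x07+2] := {0xb8,0x86}
#1 dst[0x0a+2] := {0x5f,0x02}
#2 dst[0x04+3] := {0xc0,0x80,0xb8}
#3 dst[0x0e+2] := {0x8e,0x0c}
#4 dst[0x05+6] := {0x02,0x57,0x44,0x8e,0x0c,0x1b}
#5 dst[0x05+7] := {0x49,0xd6,0x8f,0xcc,0x43,0x49,0x5f}
#6 dst[0x16+4] := {0xd6,0x8f,0xcc,0x43}
query mem[0x19]=0x43, mem[0x11]=0xc0, mem[0x09]=0x43

MEM[0x19,0x11,0x09] = 43 c0 43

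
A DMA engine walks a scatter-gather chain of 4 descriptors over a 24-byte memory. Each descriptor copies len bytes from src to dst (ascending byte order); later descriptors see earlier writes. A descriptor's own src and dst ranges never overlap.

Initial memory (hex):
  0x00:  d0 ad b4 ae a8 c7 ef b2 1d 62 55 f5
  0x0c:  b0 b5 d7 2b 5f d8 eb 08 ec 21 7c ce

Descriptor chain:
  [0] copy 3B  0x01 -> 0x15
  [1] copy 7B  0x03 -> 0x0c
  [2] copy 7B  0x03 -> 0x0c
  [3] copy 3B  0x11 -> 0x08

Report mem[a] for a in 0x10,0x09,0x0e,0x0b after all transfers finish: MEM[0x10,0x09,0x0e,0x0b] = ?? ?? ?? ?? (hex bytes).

#0 dst[0x15+3] := {0xad,0xb4,0xae}
#1 dst[0x0c+7] := {0xae,0xa8,0xc7,0xef,0xb2,0x1d,0x62}
#2 dst[0x0c+7] := {0xae,0xa8,0xc7,0xef,0xb2,0x1d,0x62}
#3 dst[0x08+3] := {0x1d,0x62,0x08}
query mem[0x10]=0xb2, mem[0x09]=0x62, mem[0x0e]=0xc7, mem[0x0b]=0xf5

MEM[0x10,0x09,0x0e,0x0b] = b2 62 c7 f5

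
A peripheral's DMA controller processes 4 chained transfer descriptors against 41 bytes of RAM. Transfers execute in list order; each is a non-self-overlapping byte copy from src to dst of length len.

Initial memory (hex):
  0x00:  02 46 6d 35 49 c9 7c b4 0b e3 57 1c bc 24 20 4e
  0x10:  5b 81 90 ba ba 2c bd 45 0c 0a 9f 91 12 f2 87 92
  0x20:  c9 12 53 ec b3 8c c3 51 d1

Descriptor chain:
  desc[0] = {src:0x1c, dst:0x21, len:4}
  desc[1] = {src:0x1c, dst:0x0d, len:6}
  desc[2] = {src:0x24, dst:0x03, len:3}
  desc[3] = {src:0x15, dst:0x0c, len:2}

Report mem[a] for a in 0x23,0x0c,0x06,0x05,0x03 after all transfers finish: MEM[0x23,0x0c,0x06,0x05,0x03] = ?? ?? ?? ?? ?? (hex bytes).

#0 dst[0x21+4] := {0x12,0xf2,0x87,0x92}
#1 dst[0x0d+6] := {0x12,0xf2,0x87,0x92,0xc9,0x12}
#2 dst[0x03+3] := {0x92,0x8c,0xc3}
#3 dst[0x0c+2] := {0x2c,0xbd}
query mem[0x23]=0x87, mem[0x0c]=0x2c, mem[0x06]=0x7c, mem[0x05]=0xc3, mem[0x03]=0x92

MEM[0x23,0x0c,0x06,0x05,0x03] = 87 2c 7c c3 92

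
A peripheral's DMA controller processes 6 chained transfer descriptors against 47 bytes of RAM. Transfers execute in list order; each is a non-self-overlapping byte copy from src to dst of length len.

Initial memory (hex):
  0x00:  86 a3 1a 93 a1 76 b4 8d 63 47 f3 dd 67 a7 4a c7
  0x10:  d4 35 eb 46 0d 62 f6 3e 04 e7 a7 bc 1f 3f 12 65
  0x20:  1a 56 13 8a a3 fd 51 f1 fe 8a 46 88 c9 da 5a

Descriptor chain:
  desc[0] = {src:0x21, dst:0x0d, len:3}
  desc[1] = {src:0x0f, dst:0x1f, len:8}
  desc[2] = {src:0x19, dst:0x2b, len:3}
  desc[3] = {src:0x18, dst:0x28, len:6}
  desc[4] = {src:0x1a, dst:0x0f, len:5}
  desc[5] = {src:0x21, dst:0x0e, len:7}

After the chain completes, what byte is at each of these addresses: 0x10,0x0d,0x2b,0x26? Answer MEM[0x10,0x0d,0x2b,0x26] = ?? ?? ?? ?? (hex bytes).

D0: mem[0x0d..0x0f] <- [56 13 8a]
D1: mem[0x1f..0x26] <- [8a d4 35 eb 46 0d 62 f6]
D2: mem[0x2b..0x2d] <- [e7 a7 bc]
D3: mem[0x28..0x2d] <- [04 e7 a7 bc 1f 3f]
D4: mem[0x0f..0x13] <- [a7 bc 1f 3f 12]
D5: mem[0x0e..0x14] <- [35 eb 46 0d 62 f6 f1]
query mem[0x10]=0x46, mem[0x0d]=0x56, mem[0x2b]=0xbc, mem[0x26]=0xf6

MEM[0x10,0x0d,0x2b,0x26] = 46 56 bc f6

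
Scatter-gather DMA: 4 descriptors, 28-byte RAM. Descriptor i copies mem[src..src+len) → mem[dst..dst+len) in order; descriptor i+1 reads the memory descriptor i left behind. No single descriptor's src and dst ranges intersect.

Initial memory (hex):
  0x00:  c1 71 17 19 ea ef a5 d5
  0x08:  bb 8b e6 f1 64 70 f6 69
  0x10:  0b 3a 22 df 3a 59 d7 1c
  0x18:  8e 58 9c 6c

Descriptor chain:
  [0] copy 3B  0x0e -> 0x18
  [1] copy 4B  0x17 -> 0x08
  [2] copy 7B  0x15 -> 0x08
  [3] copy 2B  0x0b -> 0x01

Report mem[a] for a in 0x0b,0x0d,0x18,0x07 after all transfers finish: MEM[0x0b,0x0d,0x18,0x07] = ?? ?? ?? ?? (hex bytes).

#0 dst[0x18+3] := {0xf6,0x69,0x0b}
#1 dst[0x08+4] := {0x1c,0xf6,0x69,0x0b}
#2 dst[0x08+7] := {0x59,0xd7,0x1c,0xf6,0x69,0x0b,0x6c}
#3 dst[0x01+2] := {0xf6,0x69}
query mem[0x0b]=0xf6, mem[0x0d]=0x0b, mem[0x18]=0xf6, mem[0x07]=0xd5

MEM[0x0b,0x0d,0x18,0x07] = f6 0b f6 d5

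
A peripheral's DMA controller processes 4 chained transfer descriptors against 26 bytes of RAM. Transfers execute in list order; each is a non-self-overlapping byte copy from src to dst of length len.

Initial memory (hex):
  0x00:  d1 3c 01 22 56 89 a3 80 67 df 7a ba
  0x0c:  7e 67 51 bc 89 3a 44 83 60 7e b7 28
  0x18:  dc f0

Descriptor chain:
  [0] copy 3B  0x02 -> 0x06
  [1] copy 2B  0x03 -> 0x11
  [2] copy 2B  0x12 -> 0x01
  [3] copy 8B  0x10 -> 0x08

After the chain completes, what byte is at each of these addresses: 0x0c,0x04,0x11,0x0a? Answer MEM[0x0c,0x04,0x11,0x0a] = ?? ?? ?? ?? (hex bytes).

  after D0: wrote 3B at 0x06 = 012256
  after D1: wrote 2B at 0x11 = 2256
  after D2: wrote 2B at 0x01 = 5683
  after D3: wrote 8B at 0x08 = 89225683607eb728
query mem[0x0c]=0x60, mem[0x04]=0x56, mem[0x11]=0x22, mem[0x0a]=0x56

MEM[0x0c,0x04,0x11,0x0a] = 60 56 22 56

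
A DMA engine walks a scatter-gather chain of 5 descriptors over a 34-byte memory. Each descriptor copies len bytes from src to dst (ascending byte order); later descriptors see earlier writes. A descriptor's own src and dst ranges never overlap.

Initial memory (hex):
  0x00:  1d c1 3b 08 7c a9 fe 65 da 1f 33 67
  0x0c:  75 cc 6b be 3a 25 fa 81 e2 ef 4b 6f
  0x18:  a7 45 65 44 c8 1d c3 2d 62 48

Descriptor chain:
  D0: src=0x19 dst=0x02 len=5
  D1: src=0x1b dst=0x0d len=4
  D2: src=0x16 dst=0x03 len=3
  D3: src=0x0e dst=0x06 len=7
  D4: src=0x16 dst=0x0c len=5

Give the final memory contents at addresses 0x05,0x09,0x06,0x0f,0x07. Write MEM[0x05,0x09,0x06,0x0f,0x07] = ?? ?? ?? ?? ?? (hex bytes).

MEM[0x05,0x09,0x06,0x0f,0x07] = a7 25 c8 45 1d

[0] 0x19->0x02 len=5 : 45 65 44 c8 1d
[1] 0x1b->0x0d len=4 : 44 c8 1d c3
[2] 0x16->0x03 len=3 : 4b 6f a7
[3] 0x0e->0x06 len=7 : c8 1d c3 25 fa 81 e2
[4] 0x16->0x0c len=5 : 4b 6f a7 45 65
query mem[0x05]=0xa7, mem[0x09]=0x25, mem[0x06]=0xc8, mem[0x0f]=0x45, mem[0x07]=0x1d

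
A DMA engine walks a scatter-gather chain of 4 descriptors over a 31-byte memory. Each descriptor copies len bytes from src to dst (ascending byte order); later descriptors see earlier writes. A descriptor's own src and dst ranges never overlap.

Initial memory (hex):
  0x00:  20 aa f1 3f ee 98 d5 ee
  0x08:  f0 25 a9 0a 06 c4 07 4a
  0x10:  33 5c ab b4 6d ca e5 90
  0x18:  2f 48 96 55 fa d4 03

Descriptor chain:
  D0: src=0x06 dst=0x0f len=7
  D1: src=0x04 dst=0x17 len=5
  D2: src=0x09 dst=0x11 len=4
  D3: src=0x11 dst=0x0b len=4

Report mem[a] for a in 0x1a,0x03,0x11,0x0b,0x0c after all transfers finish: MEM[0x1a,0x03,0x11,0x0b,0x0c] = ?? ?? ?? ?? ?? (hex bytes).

MEM[0x1a,0x03,0x11,0x0b,0x0c] = ee 3f 25 25 a9

#0 dst[0x0f+7] := {0xd5,0xee,0xf0,0x25,0xa9,0x0a,0x06}
#1 dst[0x17+5] := {0xee,0x98,0xd5,0xee,0xf0}
#2 dst[0x11+4] := {0x25,0xa9,0x0a,0x06}
#3 dst[0x0b+4] := {0x25,0xa9,0x0a,0x06}
query mem[0x1a]=0xee, mem[0x03]=0x3f, mem[0x11]=0x25, mem[0x0b]=0x25, mem[0x0c]=0xa9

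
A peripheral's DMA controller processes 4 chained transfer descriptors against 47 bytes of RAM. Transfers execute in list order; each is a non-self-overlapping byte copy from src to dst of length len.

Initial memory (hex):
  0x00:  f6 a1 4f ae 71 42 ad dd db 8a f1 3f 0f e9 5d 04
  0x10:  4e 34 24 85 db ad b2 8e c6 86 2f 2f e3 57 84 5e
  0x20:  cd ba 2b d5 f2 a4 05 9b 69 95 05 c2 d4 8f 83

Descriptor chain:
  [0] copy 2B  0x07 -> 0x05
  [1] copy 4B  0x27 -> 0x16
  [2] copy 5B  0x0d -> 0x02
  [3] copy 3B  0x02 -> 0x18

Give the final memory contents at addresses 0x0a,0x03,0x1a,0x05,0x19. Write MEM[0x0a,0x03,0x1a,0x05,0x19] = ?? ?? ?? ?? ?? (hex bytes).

MEM[0x0a,0x03,0x1a,0x05,0x19] = f1 5d 04 4e 5d

[0] 0x07->0x05 len=2 : dd db
[1] 0x27->0x16 len=4 : 9b 69 95 05
[2] 0x0d->0x02 len=5 : e9 5d 04 4e 34
[3] 0x02->0x18 len=3 : e9 5d 04
query mem[0x0a]=0xf1, mem[0x03]=0x5d, mem[0x1a]=0x04, mem[0x05]=0x4e, mem[0x19]=0x5d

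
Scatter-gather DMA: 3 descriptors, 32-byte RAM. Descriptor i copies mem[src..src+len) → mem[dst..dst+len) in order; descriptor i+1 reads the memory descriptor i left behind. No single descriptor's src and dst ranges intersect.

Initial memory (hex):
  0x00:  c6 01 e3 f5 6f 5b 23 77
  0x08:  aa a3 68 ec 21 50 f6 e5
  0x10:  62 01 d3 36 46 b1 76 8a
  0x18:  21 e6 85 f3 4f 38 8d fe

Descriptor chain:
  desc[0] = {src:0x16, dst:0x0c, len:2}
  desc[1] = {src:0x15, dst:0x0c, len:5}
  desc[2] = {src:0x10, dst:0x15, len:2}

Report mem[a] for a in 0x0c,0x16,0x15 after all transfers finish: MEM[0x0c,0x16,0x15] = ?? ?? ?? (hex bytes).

#0 dst[0x0c+2] := {0x76,0x8a}
#1 dst[0x0c+5] := {0xb1,0x76,0x8a,0x21,0xe6}
#2 dst[0x15+2] := {0xe6,0x01}
query mem[0x0c]=0xb1, mem[0x16]=0x01, mem[0x15]=0xe6

MEM[0x0c,0x16,0x15] = b1 01 e6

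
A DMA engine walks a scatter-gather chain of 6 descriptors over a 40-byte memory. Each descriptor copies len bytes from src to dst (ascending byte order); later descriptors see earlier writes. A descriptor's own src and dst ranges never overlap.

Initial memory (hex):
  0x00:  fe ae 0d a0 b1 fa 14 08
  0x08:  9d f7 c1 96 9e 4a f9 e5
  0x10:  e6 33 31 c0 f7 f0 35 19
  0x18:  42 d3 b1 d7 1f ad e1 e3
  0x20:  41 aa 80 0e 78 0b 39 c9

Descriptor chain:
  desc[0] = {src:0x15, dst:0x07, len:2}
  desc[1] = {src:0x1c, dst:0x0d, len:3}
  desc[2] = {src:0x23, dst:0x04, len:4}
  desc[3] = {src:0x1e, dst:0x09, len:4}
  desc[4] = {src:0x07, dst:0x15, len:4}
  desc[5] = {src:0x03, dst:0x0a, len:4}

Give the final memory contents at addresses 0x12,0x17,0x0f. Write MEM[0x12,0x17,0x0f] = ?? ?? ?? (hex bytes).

D0: mem[0x07..0x08] <- [f0 35]
D1: mem[0x0d..0x0f] <- [1f ad e1]
D2: mem[0x04..0x07] <- [0e 78 0b 39]
D3: mem[0x09..0x0c] <- [e1 e3 41 aa]
D4: mem[0x15..0x18] <- [39 35 e1 e3]
D5: mem[0x0a..0x0d] <- [a0 0e 78 0b]
query mem[0x12]=0x31, mem[0x17]=0xe1, mem[0x0f]=0xe1

MEM[0x12,0x17,0x0f] = 31 e1 e1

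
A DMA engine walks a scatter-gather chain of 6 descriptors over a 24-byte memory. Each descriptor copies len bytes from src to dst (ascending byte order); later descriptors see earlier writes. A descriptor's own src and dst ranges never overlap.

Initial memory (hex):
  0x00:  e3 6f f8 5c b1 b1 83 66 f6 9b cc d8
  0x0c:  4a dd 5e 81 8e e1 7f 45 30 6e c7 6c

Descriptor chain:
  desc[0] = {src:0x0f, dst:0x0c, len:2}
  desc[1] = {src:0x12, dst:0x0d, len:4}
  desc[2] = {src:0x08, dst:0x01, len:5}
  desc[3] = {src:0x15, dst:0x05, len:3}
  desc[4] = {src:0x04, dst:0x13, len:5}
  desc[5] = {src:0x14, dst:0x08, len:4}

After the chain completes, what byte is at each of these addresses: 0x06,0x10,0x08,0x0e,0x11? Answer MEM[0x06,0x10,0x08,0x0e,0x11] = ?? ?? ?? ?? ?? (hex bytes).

MEM[0x06,0x10,0x08,0x0e,0x11] = c7 6e 6e 45 e1

#0 dst[0x0c+2] := {0x81,0x8e}
#1 dst[0x0d+4] := {0x7f,0x45,0x30,0x6e}
#2 dst[0x01+5] := {0xf6,0x9b,0xcc,0xd8,0x81}
#3 dst[0x05+3] := {0x6e,0xc7,0x6c}
#4 dst[0x13+5] := {0xd8,0x6e,0xc7,0x6c,0xf6}
#5 dst[0x08+4] := {0x6e,0xc7,0x6c,0xf6}
query mem[0x06]=0xc7, mem[0x10]=0x6e, mem[0x08]=0x6e, mem[0x0e]=0x45, mem[0x11]=0xe1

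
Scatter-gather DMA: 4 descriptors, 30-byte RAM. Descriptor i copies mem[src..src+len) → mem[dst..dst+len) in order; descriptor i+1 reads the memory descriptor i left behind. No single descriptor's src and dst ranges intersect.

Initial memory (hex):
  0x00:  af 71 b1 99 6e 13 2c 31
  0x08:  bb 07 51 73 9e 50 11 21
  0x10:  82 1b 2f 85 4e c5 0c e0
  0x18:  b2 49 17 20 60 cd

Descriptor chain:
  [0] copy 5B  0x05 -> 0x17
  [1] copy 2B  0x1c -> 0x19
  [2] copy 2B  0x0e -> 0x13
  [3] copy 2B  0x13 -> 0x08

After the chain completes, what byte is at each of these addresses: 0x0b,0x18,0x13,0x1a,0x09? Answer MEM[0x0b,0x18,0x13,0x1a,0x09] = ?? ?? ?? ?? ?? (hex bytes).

  after D0: wrote 5B at 0x17 = 132c31bb07
  after D1: wrote 2B at 0x19 = 60cd
  after D2: wrote 2B at 0x13 = 1121
  after D3: wrote 2B at 0x08 = 1121
query mem[0x0b]=0x73, mem[0x18]=0x2c, mem[0x13]=0x11, mem[0x1a]=0xcd, mem[0x09]=0x21

MEM[0x0b,0x18,0x13,0x1a,0x09] = 73 2c 11 cd 21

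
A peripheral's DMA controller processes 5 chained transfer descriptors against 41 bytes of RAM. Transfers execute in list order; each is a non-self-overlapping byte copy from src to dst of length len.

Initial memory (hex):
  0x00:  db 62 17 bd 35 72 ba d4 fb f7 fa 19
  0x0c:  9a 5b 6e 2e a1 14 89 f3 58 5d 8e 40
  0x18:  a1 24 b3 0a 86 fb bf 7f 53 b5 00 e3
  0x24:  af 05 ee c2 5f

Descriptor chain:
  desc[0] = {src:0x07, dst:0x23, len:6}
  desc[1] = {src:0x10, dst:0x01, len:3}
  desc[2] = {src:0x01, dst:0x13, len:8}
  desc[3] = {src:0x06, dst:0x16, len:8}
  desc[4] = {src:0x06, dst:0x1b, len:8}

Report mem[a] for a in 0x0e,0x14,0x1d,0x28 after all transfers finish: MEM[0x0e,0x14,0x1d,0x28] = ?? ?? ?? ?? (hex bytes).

MEM[0x0e,0x14,0x1d,0x28] = 6e 14 fb 9a

D0: mem[0x23..0x28] <- [d4 fb f7 fa 19 9a]
D1: mem[0x01..0x03] <- [a1 14 89]
D2: mem[0x13..0x1a] <- [a1 14 89 35 72 ba d4 fb]
D3: mem[0x16..0x1d] <- [ba d4 fb f7 fa 19 9a 5b]
D4: mem[0x1b..0x22] <- [ba d4 fb f7 fa 19 9a 5b]
query mem[0x0e]=0x6e, mem[0x14]=0x14, mem[0x1d]=0xfb, mem[0x28]=0x9a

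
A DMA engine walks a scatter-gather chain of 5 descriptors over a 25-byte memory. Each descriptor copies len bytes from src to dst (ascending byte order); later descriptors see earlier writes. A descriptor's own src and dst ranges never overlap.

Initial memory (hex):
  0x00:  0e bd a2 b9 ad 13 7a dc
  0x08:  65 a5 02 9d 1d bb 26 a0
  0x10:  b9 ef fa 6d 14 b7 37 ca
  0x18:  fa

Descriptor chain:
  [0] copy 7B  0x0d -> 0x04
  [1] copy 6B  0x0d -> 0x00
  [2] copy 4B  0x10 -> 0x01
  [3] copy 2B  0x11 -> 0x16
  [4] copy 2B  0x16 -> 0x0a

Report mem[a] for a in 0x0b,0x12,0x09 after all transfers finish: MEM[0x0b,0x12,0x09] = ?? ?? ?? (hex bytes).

MEM[0x0b,0x12,0x09] = fa fa fa

D0: mem[0x04..0x0a] <- [bb 26 a0 b9 ef fa 6d]
D1: mem[0x00..0x05] <- [bb 26 a0 b9 ef fa]
D2: mem[0x01..0x04] <- [b9 ef fa 6d]
D3: mem[0x16..0x17] <- [ef fa]
D4: mem[0x0a..0x0b] <- [ef fa]
query mem[0x0b]=0xfa, mem[0x12]=0xfa, mem[0x09]=0xfa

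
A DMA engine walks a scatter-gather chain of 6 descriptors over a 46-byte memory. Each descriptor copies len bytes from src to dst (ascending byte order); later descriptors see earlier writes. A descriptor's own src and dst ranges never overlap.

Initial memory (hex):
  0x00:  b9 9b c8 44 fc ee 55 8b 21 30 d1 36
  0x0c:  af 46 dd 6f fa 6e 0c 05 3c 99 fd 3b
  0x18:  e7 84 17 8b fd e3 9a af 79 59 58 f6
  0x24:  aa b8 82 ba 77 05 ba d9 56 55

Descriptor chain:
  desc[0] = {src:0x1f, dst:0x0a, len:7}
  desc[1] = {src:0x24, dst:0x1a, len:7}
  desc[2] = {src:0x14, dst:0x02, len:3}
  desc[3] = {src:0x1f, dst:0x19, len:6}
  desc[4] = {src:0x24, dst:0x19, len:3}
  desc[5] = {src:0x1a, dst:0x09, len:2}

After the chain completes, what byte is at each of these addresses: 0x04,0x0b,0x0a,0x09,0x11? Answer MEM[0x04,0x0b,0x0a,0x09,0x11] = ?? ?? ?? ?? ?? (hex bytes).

MEM[0x04,0x0b,0x0a,0x09,0x11] = fd 79 82 b8 6e

  after D0: wrote 7B at 0x0a = af795958f6aab8
  after D1: wrote 7B at 0x1a = aab882ba7705ba
  after D2: wrote 3B at 0x02 = 3c99fd
  after D3: wrote 6B at 0x19 = 05ba5958f6aa
  after D4: wrote 3B at 0x19 = aab882
  after D5: wrote 2B at 0x09 = b882
query mem[0x04]=0xfd, mem[0x0b]=0x79, mem[0x0a]=0x82, mem[0x09]=0xb8, mem[0x11]=0x6e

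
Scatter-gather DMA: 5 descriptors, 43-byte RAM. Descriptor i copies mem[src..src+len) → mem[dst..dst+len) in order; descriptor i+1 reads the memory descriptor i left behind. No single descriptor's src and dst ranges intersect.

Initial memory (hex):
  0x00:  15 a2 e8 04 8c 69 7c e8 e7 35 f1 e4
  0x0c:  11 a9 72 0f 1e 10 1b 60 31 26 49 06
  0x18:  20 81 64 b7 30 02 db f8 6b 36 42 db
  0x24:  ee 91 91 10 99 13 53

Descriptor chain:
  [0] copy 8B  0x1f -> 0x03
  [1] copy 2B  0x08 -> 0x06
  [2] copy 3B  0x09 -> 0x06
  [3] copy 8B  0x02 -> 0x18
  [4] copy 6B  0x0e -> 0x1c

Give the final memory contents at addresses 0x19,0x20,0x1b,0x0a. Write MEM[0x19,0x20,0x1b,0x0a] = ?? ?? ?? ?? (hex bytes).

  after D0: wrote 8B at 0x03 = f86b3642dbee9191
  after D1: wrote 2B at 0x06 = ee91
  after D2: wrote 3B at 0x06 = 9191e4
  after D3: wrote 8B at 0x18 = e8f86b369191e491
  after D4: wrote 6B at 0x1c = 720f1e101b60
query mem[0x19]=0xf8, mem[0x20]=0x1b, mem[0x1b]=0x36, mem[0x0a]=0x91

MEM[0x19,0x20,0x1b,0x0a] = f8 1b 36 91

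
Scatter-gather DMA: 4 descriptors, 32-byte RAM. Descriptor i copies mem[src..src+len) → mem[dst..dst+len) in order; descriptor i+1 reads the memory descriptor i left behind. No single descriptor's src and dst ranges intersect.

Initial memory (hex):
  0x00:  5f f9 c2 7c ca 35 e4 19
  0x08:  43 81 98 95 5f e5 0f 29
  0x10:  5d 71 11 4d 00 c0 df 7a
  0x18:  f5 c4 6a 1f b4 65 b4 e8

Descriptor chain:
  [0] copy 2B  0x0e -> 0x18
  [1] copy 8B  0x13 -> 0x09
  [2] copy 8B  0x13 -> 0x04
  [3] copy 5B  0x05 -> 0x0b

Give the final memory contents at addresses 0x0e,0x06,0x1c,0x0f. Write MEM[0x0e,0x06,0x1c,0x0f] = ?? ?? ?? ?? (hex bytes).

MEM[0x0e,0x06,0x1c,0x0f] = 7a c0 b4 0f

[0] 0x0e->0x18 len=2 : 0f 29
[1] 0x13->0x09 len=8 : 4d 00 c0 df 7a 0f 29 6a
[2] 0x13->0x04 len=8 : 4d 00 c0 df 7a 0f 29 6a
[3] 0x05->0x0b len=5 : 00 c0 df 7a 0f
query mem[0x0e]=0x7a, mem[0x06]=0xc0, mem[0x1c]=0xb4, mem[0x0f]=0x0f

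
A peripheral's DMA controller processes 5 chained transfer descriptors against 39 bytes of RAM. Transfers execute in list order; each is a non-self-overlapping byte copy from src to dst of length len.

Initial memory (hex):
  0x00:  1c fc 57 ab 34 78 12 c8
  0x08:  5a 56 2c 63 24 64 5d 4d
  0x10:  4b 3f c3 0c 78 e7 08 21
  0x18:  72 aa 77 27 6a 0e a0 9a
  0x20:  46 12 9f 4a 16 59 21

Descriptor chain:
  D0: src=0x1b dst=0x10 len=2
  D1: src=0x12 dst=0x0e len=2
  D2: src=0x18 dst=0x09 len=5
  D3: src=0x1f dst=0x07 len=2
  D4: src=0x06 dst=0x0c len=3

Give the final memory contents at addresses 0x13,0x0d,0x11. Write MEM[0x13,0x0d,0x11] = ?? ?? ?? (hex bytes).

  after D0: wrote 2B at 0x10 = 276a
  after D1: wrote 2B at 0x0e = c30c
  after D2: wrote 5B at 0x09 = 72aa77276a
  after D3: wrote 2B at 0x07 = 9a46
  after D4: wrote 3B at 0x0c = 129a46
query mem[0x13]=0x0c, mem[0x0d]=0x9a, mem[0x11]=0x6a

MEM[0x13,0x0d,0x11] = 0c 9a 6a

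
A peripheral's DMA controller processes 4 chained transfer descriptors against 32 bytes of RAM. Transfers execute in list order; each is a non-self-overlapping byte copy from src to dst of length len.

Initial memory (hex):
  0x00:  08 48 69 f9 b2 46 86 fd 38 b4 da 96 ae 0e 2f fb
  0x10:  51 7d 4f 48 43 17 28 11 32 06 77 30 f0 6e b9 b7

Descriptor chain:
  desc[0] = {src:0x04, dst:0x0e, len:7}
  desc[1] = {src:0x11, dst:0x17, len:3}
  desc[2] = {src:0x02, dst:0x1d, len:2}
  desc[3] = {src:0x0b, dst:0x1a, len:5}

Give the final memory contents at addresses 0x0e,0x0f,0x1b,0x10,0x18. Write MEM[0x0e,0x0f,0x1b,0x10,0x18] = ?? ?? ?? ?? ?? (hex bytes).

MEM[0x0e,0x0f,0x1b,0x10,0x18] = b2 46 ae 86 38

#0 dst[0x0e+7] := {0xb2,0x46,0x86,0xfd,0x38,0xb4,0xda}
#1 dst[0x17+3] := {0xfd,0x38,0xb4}
#2 dst[0x1d+2] := {0x69,0xf9}
#3 dst[0x1a+5] := {0x96,0xae,0x0e,0xb2,0x46}
query mem[0x0e]=0xb2, mem[0x0f]=0x46, mem[0x1b]=0xae, mem[0x10]=0x86, mem[0x18]=0x38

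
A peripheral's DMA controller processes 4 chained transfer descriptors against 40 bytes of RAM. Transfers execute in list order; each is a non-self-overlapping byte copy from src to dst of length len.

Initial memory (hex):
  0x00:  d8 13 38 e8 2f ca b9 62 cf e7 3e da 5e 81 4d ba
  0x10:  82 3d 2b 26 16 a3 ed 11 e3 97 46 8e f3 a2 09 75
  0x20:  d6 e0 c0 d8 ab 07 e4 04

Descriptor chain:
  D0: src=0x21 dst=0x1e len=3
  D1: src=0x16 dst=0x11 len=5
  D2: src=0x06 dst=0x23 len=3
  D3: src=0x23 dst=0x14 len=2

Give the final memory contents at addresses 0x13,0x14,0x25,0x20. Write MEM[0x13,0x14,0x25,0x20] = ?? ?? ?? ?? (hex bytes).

MEM[0x13,0x14,0x25,0x20] = e3 b9 cf d8

[0] 0x21->0x1e len=3 : e0 c0 d8
[1] 0x16->0x11 len=5 : ed 11 e3 97 46
[2] 0x06->0x23 len=3 : b9 62 cf
[3] 0x23->0x14 len=2 : b9 62
query mem[0x13]=0xe3, mem[0x14]=0xb9, mem[0x25]=0xcf, mem[0x20]=0xd8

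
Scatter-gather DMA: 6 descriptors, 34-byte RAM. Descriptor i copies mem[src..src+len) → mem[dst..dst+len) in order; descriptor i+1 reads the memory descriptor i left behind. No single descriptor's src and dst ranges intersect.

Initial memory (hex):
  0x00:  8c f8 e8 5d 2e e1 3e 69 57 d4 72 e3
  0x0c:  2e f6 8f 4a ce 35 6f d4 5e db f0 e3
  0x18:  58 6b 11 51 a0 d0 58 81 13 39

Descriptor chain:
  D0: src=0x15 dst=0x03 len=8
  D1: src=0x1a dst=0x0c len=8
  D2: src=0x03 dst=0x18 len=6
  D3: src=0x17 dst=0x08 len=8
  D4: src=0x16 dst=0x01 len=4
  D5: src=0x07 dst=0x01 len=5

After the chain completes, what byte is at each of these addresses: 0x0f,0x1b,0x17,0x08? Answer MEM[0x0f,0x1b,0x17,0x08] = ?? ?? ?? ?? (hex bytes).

MEM[0x0f,0x1b,0x17,0x08] = 58 58 e3 e3

  after D0: wrote 8B at 0x03 = dbf0e3586b1151a0
  after D1: wrote 8B at 0x0c = 1151a0d058811339
  after D2: wrote 6B at 0x18 = dbf0e3586b11
  after D3: wrote 8B at 0x08 = e3dbf0e3586b1158
  after D4: wrote 4B at 0x01 = f0e3dbf0
  after D5: wrote 5B at 0x01 = 6be3dbf0e3
query mem[0x0f]=0x58, mem[0x1b]=0x58, mem[0x17]=0xe3, mem[0x08]=0xe3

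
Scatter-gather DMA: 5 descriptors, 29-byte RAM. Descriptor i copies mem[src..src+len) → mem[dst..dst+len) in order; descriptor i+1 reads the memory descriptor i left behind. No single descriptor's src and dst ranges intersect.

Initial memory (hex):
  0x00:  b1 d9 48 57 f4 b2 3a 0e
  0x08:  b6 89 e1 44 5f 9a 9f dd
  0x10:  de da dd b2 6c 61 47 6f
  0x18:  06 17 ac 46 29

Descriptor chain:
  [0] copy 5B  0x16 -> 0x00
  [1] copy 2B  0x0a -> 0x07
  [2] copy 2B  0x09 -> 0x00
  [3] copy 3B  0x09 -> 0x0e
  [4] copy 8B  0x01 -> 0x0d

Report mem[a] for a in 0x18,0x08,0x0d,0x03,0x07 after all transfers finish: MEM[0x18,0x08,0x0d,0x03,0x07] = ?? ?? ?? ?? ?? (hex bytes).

MEM[0x18,0x08,0x0d,0x03,0x07] = 06 44 e1 17 e1

[0] 0x16->0x00 len=5 : 47 6f 06 17 ac
[1] 0x0a->0x07 len=2 : e1 44
[2] 0x09->0x00 len=2 : 89 e1
[3] 0x09->0x0e len=3 : 89 e1 44
[4] 0x01->0x0d len=8 : e1 06 17 ac b2 3a e1 44
query mem[0x18]=0x06, mem[0x08]=0x44, mem[0x0d]=0xe1, mem[0x03]=0x17, mem[0x07]=0xe1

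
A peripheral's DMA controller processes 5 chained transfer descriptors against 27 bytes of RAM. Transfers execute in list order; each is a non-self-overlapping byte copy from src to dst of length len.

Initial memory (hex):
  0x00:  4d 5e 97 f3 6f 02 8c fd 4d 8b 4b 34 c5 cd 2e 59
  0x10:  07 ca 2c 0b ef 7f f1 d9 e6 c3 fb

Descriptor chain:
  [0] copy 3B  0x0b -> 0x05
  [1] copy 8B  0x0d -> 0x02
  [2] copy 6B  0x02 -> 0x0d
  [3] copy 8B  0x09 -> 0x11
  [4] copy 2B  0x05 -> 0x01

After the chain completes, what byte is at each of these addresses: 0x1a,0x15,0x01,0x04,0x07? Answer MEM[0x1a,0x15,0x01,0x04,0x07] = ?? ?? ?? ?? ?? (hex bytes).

#0 dst[0x05+3] := {0x34,0xc5,0xcd}
#1 dst[0x02+8] := {0xcd,0x2e,0x59,0x07,0xca,0x2c,0x0b,0xef}
#2 dst[0x0d+6] := {0xcd,0x2e,0x59,0x07,0xca,0x2c}
#3 dst[0x11+8] := {0xef,0x4b,0x34,0xc5,0xcd,0x2e,0x59,0x07}
#4 dst[0x01+2] := {0x07,0xca}
query mem[0x1a]=0xfb, mem[0x15]=0xcd, mem[0x01]=0x07, mem[0x04]=0x59, mem[0x07]=0x2c

MEM[0x1a,0x15,0x01,0x04,0x07] = fb cd 07 59 2c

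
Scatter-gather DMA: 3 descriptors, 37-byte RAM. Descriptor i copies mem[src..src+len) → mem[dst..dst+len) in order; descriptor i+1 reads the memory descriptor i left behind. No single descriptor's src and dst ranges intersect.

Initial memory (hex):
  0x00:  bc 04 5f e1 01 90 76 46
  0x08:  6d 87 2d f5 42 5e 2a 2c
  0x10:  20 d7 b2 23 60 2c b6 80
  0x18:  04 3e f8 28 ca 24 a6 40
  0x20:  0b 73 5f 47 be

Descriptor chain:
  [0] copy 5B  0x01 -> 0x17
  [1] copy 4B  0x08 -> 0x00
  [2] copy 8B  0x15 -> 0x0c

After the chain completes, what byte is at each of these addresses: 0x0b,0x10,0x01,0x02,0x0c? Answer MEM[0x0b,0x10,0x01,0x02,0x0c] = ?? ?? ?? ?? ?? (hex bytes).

MEM[0x0b,0x10,0x01,0x02,0x0c] = f5 e1 87 2d 2c

#0 dst[0x17+5] := {0x04,0x5f,0xe1,0x01,0x90}
#1 dst[0x00+4] := {0x6d,0x87,0x2d,0xf5}
#2 dst[0x0c+8] := {0x2c,0xb6,0x04,0x5f,0xe1,0x01,0x90,0xca}
query mem[0x0b]=0xf5, mem[0x10]=0xe1, mem[0x01]=0x87, mem[0x02]=0x2d, mem[0x0c]=0x2c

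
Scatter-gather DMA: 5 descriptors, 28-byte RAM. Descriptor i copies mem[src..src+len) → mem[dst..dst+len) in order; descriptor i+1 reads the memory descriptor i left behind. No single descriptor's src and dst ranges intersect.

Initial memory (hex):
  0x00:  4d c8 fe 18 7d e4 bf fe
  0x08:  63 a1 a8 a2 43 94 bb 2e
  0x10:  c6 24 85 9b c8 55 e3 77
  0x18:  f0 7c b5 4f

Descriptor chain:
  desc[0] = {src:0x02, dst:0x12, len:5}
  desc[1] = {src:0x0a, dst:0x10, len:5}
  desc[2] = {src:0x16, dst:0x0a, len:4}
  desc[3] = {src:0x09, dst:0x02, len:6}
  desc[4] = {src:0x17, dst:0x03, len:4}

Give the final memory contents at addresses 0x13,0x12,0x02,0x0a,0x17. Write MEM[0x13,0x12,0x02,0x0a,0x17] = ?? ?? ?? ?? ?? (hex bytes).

MEM[0x13,0x12,0x02,0x0a,0x17] = 94 43 a1 bf 77

  after D0: wrote 5B at 0x12 = fe187de4bf
  after D1: wrote 5B at 0x10 = a8a24394bb
  after D2: wrote 4B at 0x0a = bf77f07c
  after D3: wrote 6B at 0x02 = a1bf77f07cbb
  after D4: wrote 4B at 0x03 = 77f07cb5
query mem[0x13]=0x94, mem[0x12]=0x43, mem[0x02]=0xa1, mem[0x0a]=0xbf, mem[0x17]=0x77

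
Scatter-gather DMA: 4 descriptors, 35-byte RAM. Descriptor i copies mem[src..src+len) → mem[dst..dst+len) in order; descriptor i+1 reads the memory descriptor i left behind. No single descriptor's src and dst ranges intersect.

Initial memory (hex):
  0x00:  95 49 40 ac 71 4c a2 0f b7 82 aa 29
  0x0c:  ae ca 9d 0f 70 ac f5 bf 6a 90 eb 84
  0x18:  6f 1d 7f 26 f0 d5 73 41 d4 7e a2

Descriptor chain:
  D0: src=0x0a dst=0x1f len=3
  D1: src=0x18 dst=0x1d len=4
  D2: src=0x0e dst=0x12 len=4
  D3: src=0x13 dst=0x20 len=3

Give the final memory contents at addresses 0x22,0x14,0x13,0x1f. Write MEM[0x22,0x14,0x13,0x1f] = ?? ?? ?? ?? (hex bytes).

MEM[0x22,0x14,0x13,0x1f] = ac 70 0f 7f

  after D0: wrote 3B at 0x1f = aa29ae
  after D1: wrote 4B at 0x1d = 6f1d7f26
  after D2: wrote 4B at 0x12 = 9d0f70ac
  after D3: wrote 3B at 0x20 = 0f70ac
query mem[0x22]=0xac, mem[0x14]=0x70, mem[0x13]=0x0f, mem[0x1f]=0x7f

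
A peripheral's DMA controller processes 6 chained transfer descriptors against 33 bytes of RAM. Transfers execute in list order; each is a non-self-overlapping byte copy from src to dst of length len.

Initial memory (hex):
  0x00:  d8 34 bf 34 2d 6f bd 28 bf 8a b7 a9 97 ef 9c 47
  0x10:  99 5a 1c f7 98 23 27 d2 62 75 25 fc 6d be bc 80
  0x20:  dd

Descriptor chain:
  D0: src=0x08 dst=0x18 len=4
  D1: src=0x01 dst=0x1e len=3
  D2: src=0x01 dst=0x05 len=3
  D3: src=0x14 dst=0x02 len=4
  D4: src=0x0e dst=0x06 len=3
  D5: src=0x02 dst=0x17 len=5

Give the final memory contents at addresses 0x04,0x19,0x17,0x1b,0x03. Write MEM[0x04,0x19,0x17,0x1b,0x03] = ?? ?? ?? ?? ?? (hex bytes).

  after D0: wrote 4B at 0x18 = bf8ab7a9
  after D1: wrote 3B at 0x1e = 34bf34
  after D2: wrote 3B at 0x05 = 34bf34
  after D3: wrote 4B at 0x02 = 982327d2
  after D4: wrote 3B at 0x06 = 9c4799
  after D5: wrote 5B at 0x17 = 982327d29c
query mem[0x04]=0x27, mem[0x19]=0x27, mem[0x17]=0x98, mem[0x1b]=0x9c, mem[0x03]=0x23

MEM[0x04,0x19,0x17,0x1b,0x03] = 27 27 98 9c 23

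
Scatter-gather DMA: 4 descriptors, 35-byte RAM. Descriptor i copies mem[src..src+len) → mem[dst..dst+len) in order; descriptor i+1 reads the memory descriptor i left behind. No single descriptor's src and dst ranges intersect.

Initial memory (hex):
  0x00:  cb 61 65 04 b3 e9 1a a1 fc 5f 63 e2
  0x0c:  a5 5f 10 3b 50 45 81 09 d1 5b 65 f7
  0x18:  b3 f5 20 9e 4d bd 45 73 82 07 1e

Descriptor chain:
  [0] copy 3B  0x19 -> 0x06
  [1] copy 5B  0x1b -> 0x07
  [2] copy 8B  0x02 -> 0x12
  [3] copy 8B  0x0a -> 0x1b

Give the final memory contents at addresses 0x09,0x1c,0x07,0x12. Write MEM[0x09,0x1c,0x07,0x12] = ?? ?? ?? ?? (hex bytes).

MEM[0x09,0x1c,0x07,0x12] = bd 73 9e 65

D0: mem[0x06..0x08] <- [f5 20 9e]
D1: mem[0x07..0x0b] <- [9e 4d bd 45 73]
D2: mem[0x12..0x19] <- [65 04 b3 e9 f5 9e 4d bd]
D3: mem[0x1b..0x22] <- [45 73 a5 5f 10 3b 50 45]
query mem[0x09]=0xbd, mem[0x1c]=0x73, mem[0x07]=0x9e, mem[0x12]=0x65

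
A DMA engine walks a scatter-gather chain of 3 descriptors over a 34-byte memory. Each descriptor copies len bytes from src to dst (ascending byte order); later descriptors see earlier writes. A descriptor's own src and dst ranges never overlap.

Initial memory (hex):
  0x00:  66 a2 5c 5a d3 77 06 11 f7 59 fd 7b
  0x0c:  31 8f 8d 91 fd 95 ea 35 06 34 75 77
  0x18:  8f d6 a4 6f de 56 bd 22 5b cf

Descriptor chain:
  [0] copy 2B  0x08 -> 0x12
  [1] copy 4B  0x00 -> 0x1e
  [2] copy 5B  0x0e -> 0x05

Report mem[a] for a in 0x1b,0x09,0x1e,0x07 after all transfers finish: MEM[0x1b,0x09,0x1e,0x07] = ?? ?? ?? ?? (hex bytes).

MEM[0x1b,0x09,0x1e,0x07] = 6f f7 66 fd

#0 dst[0x12+2] := {0xf7,0x59}
#1 dst[0x1e+4] := {0x66,0xa2,0x5c,0x5a}
#2 dst[0x05+5] := {0x8d,0x91,0xfd,0x95,0xf7}
query mem[0x1b]=0x6f, mem[0x09]=0xf7, mem[0x1e]=0x66, mem[0x07]=0xfd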